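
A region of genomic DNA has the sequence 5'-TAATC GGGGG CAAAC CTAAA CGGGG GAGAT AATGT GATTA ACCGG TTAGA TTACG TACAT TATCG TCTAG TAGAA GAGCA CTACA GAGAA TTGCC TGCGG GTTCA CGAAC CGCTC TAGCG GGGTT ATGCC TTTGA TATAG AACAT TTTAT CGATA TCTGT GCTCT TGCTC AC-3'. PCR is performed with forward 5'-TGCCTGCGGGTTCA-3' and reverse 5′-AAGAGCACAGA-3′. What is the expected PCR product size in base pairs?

Scanning the template, TGCCTGCGGGTTCA occurs at positions 92–105; this primer anneals to the bottom strand there with its 3' end pointing downstream.
The reverse primer's reverse complement is TCTGTGCTCTT, which matches the template at positions 156–166.
Amplicon spans positions 92–166: 75 bp.

75 bp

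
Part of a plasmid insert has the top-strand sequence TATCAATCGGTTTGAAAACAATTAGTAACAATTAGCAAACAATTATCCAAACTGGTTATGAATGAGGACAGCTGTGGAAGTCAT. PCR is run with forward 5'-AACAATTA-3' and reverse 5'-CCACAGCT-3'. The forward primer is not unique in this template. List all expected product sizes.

The forward primer AACAATTA matches the top strand at positions 17–24, 27–34, 38–45.
The reverse primer's reverse complement is AGCTGTGG, matching at positions 70–77.
Each forward site pairs with the reverse site to give a product ending at position 77: sizes 61, 51, 40 bp.

61 bp, 51 bp, 40 bp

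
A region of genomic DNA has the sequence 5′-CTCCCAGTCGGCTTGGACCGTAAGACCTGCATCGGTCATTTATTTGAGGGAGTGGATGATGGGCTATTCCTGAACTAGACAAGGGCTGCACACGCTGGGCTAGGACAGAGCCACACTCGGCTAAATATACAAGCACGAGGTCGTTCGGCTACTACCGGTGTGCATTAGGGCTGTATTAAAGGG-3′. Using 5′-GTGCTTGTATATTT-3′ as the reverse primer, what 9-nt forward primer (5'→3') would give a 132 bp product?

5'-CAGTCGGCT-3'

The reverse primer's reverse complement AAATATACAAGCAC matches the template at positions 123–136, so the product ends at position 136.
A 132 bp product then starts at position 136 − 132 + 1 = 5.
The forward primer is identical to the top strand there: CAGTCGGCT.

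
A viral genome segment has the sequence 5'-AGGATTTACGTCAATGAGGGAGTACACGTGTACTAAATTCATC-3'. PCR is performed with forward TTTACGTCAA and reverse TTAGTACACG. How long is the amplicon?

Scanning the template, TTTACGTCAA occurs at positions 5–14; this primer anneals to the bottom strand there with its 3' end pointing downstream.
The reverse primer's reverse complement is CGTGTACTAA, which matches the template at positions 27–36.
The product runs from position 5 to position 36, so its length is 36 − 5 + 1 = 32 bp.

32 bp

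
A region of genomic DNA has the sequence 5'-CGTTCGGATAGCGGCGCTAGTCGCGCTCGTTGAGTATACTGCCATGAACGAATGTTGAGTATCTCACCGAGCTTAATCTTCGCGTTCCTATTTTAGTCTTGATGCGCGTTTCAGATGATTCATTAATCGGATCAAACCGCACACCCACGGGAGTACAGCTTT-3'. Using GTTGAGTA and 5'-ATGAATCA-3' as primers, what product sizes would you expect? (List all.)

The forward primer GTTGAGTA matches the top strand at positions 29–36, 54–61.
The reverse primer's reverse complement is TGATTCAT, matching at positions 116–123.
Each forward site pairs with the reverse site to give a product ending at position 123: sizes 95, 70 bp.

95 bp, 70 bp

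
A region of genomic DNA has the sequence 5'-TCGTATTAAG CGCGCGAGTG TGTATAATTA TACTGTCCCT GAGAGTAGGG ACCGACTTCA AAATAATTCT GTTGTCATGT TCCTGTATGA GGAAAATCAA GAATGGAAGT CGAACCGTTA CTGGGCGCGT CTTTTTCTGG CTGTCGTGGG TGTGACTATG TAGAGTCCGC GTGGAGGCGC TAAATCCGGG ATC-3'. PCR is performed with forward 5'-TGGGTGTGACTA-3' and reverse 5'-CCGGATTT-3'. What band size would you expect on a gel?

Scanning the template, TGGGTGTGACTA occurs at positions 147–158; this primer anneals to the bottom strand there with its 3' end pointing downstream.
Taking the reverse complement of CCGGATTT gives AAATCCGG, found at positions 182–189 on the template; the primer anneals here to the top strand with its 3' end pointing upstream.
The product runs from position 147 to position 189, so its length is 189 − 147 + 1 = 43 bp.

43 bp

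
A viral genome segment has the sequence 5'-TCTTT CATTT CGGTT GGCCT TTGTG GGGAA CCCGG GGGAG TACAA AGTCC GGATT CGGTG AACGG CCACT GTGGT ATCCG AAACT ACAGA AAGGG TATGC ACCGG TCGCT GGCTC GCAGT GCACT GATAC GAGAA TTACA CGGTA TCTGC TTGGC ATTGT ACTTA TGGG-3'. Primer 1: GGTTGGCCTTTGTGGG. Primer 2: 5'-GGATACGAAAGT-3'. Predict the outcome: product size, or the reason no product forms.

Primer 2 (GGATACGAAAGT) does not match the top strand, and its reverse complement ACTTTCGTATCC does not match either.
With no annealing site for primer 2, no amplification occurs.

No product — primer 2 has no binding site in the template.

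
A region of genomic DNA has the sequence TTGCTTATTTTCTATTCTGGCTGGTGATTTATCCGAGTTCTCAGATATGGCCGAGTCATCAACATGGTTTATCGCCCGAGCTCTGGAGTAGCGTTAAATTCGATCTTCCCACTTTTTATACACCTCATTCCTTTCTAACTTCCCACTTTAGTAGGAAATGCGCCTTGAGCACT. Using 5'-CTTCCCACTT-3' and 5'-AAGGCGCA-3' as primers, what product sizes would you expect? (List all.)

The forward primer CTTCCCACTT matches the top strand at positions 105–114, 139–148.
The reverse primer's reverse complement is TGCGCCTT, matching at positions 159–166.
Each forward site pairs with the reverse site to give a product ending at position 166: sizes 62, 28 bp.

62 bp, 28 bp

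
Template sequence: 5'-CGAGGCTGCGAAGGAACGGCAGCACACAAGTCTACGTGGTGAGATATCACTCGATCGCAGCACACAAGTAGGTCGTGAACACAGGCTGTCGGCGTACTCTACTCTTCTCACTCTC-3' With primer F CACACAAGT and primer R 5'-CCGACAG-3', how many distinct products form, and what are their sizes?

Two products: 70 bp, 32 bp

The forward primer CACACAAGT matches the top strand at positions 23–31, 61–69.
The reverse primer's reverse complement is CTGTCGG, matching at positions 86–92.
Each forward site pairs with the reverse site to give a product ending at position 92: sizes 70, 32 bp.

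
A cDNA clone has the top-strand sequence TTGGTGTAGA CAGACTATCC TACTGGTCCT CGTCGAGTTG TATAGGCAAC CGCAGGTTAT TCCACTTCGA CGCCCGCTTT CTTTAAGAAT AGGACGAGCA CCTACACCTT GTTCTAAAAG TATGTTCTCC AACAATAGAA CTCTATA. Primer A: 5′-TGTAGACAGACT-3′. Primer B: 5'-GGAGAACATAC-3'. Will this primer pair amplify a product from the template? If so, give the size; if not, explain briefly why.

Primer A (TGTAGACAGACT) matches the top strand at positions 5–16; it acts as a forward primer.
Primer B's reverse complement is GTATGTTCTCC, matching the top strand at positions 120–130; it acts as a reverse primer.
The 3' ends face each other across positions 5–130, giving a 126 bp product.

Yes — a 126 bp product.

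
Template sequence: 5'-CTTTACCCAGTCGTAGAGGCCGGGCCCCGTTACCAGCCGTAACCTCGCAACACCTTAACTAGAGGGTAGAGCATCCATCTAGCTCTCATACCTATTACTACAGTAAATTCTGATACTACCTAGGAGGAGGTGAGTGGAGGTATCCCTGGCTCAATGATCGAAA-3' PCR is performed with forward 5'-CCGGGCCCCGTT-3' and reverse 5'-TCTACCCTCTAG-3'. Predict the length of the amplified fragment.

51 bp

Scanning the template, CCGGGCCCCGTT occurs at positions 20–31; this primer anneals to the bottom strand there with its 3' end pointing downstream.
Taking the reverse complement of TCTACCCTCTAG gives CTAGAGGGTAGA, found at positions 59–70 on the template; the primer anneals here to the top strand with its 3' end pointing upstream.
Amplicon spans positions 20–70: 51 bp.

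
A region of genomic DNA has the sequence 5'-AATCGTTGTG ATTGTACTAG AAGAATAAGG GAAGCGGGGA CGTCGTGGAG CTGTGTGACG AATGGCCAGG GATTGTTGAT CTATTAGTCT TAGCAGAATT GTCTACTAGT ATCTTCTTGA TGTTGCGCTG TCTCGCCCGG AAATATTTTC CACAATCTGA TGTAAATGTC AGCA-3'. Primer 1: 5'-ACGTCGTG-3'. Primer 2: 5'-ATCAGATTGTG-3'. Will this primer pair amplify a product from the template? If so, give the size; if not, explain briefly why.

Primer 1 (ACGTCGTG) matches the top strand at positions 40–47; it acts as a forward primer.
Primer 2's reverse complement is CACAATCTGAT, matching the top strand at positions 151–161; it acts as a reverse primer.
The 3' ends face each other across positions 40–161, giving a 122 bp product.

Yes — a 122 bp product.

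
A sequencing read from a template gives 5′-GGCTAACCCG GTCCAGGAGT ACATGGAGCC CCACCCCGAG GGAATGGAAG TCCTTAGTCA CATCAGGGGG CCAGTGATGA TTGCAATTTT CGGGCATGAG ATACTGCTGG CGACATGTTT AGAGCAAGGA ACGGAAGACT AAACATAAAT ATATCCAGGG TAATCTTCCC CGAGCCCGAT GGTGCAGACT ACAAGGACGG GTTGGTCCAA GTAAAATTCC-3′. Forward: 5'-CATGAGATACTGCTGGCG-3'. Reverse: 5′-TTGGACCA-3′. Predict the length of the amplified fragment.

116 bp

Forward primer CATGAGATACTGCTGGCG is found on the top strand at positions 95–112.
The reverse primer's reverse complement is TGGTCCAA, which matches the template at positions 203–210.
Product length = (reverse-primer end) − (forward-primer start) + 1 = 210 − 95 + 1 = 116 bp.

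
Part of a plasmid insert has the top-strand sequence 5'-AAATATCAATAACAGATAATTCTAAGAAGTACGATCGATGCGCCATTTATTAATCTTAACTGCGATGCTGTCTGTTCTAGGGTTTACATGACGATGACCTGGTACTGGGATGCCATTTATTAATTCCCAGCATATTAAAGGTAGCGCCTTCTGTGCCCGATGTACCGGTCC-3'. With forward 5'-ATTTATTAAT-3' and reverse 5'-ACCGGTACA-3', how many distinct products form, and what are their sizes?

The forward primer ATTTATTAAT matches the top strand at positions 45–54, 115–124.
The reverse primer's reverse complement is TGTACCGGT, matching at positions 161–169.
Each forward site pairs with the reverse site to give a product ending at position 169: sizes 125, 55 bp.

Two products: 125 bp, 55 bp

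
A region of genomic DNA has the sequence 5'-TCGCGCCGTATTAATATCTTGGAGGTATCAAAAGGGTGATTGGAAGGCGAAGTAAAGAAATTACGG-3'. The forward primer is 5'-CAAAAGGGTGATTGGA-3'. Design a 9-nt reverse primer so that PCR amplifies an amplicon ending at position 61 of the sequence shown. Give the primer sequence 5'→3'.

5'-ATTTCTTTA-3'

The forward primer binds at positions 29–44; the product's 3' end on the top strand is position 61.
The reverse primer anneals to the top strand over positions 53–61, i.e. to TAAAGAAAT.
Its sequence written 5'→3' is the reverse complement: ATTTCTTTA.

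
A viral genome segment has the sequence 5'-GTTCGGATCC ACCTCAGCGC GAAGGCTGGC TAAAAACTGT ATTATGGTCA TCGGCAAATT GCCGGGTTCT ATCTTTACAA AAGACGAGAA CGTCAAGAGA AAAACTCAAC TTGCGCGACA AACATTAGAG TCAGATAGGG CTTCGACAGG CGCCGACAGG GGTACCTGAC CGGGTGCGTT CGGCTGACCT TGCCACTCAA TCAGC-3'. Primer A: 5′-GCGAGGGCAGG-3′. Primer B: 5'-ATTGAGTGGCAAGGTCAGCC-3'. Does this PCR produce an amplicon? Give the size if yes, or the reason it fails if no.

No product — primer A has no binding site in the template.

Primer A (GCGAGGGCAGG) does not match the top strand, and its reverse complement CCTGCCCTCGC does not match either.
With no annealing site for primer A, no amplification occurs.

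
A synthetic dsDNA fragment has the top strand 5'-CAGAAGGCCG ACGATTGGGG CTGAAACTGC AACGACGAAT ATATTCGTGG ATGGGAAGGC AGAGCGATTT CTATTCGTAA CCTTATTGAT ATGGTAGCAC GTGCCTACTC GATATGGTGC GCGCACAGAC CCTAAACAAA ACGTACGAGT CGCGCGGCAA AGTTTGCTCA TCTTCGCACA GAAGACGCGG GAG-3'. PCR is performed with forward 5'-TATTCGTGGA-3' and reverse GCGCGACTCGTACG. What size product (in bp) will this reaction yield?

Forward primer TATTCGTGGA is found on the top strand at positions 42–51.
Reverse complement of the reverse primer: CGTACGAGTCGCGC. This occurs on the top strand at positions 142–155.
The product runs from position 42 to position 155, so its length is 155 − 42 + 1 = 114 bp.

114 bp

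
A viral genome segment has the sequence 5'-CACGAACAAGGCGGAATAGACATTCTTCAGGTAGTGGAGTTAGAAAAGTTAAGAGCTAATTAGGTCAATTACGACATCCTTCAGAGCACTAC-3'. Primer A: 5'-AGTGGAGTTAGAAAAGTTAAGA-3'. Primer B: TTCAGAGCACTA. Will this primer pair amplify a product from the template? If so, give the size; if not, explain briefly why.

Primer A (AGTGGAGTTAGAAAAGTTAAGA) matches the top strand at positions 33–54 (3' end points downstream).
Primer B (TTCAGAGCACTA) also matches the top strand directly, at positions 80–91 — its reverse complement TAGTGCTCTGAA is not present.
Both primers anneal to the bottom strand with 3' ends pointing the same way, so neither can prime synthesis back toward the other.

No product — both primers anneal to the same strand and extend in the same direction.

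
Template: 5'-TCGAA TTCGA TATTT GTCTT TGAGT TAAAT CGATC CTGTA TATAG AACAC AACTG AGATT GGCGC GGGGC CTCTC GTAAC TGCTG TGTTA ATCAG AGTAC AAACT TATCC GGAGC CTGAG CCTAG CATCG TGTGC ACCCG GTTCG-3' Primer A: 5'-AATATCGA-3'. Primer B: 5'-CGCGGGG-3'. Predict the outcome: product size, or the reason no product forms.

No product — the primers' 3' ends point away from each other.

Primer A (AATATCGA) has reverse complement TCGATATT, which matches the top strand at positions 7–14; primer A anneals to the top strand there with its 3' end pointing upstream toward position 7.
Primer B (CGCGGGG) matches the top strand directly at positions 63–69; it anneals to the bottom strand with its 3' end pointing downstream toward position 69.
The 3' ends diverge (primer A extends toward position 1, primer B toward position 145), so the primers never converge on a shared product.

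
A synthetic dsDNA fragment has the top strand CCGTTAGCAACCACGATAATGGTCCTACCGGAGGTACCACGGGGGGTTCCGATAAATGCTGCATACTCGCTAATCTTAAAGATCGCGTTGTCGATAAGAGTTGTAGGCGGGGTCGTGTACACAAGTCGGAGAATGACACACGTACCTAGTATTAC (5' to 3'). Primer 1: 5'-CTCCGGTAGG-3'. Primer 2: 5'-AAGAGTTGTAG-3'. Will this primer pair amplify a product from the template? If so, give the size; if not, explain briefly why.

Primer 1 (CTCCGGTAGG) has reverse complement CCTACCGGAG, which matches the top strand at positions 24–33; primer 1 anneals to the top strand there with its 3' end pointing upstream toward position 24.
Primer 2 (AAGAGTTGTAG) matches the top strand directly at positions 96–106; it anneals to the bottom strand with its 3' end pointing downstream toward position 106.
The 3' ends diverge (primer 1 extends toward position 1, primer 2 toward position 155), so the primers never converge on a shared product.

No product — the primers' 3' ends point away from each other.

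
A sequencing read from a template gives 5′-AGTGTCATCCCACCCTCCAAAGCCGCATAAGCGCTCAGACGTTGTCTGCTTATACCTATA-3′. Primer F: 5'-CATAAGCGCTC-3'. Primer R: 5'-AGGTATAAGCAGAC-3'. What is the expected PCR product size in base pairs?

Forward primer CATAAGCGCTC is found on the top strand at positions 26–36.
The reverse primer's reverse complement is GTCTGCTTATACCT, which matches the template at positions 44–57.
Product length = (reverse-primer end) − (forward-primer start) + 1 = 57 − 26 + 1 = 32 bp.

32 bp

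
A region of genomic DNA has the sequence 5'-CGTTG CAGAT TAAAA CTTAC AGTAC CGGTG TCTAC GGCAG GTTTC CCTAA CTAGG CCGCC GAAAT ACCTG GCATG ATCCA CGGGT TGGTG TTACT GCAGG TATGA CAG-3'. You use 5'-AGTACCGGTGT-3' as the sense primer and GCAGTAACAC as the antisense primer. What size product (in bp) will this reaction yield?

The forward primer matches the template at positions 21–31.
Taking the reverse complement of GCAGTAACAC gives GTGTTACTGC, found at positions 88–97 on the template; the primer anneals here to the top strand with its 3' end pointing upstream.
The product runs from position 21 to position 97, so its length is 97 − 21 + 1 = 77 bp.

77 bp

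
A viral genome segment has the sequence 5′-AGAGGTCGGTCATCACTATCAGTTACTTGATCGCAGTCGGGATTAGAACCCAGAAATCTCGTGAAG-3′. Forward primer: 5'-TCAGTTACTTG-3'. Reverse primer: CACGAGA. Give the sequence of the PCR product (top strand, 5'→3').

Forward primer TCAGTTACTTG is found on the top strand at positions 19–29.
Reverse complement of the reverse primer: TCTCGTG. This occurs on the top strand at positions 57–63.
The product is the template from position 19 through 63 (45 bp).

5'-TCAGTTACTTGATCGCAGTCGGGATTAGAACCCAGAAATCTCGTG-3'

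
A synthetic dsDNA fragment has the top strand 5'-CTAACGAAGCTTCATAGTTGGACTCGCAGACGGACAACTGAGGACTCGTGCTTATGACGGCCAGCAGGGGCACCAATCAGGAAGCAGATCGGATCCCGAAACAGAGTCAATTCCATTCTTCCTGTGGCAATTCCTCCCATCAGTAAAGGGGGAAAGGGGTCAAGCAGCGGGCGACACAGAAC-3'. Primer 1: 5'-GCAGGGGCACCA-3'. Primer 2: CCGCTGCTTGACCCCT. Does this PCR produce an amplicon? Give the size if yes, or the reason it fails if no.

Yes — a 107 bp product.

Primer 1 (GCAGGGGCACCA) matches the top strand at positions 64–75; it acts as a forward primer.
Primer 2's reverse complement is AGGGGTCAAGCAGCGG, matching the top strand at positions 155–170; it acts as a reverse primer.
The 3' ends face each other across positions 64–170, giving a 107 bp product.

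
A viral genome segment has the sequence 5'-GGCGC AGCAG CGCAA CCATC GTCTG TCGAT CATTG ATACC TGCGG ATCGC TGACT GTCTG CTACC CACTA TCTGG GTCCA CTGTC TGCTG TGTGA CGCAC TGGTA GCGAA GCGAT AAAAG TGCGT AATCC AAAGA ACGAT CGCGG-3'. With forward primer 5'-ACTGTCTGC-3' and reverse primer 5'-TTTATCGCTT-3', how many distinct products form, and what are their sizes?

Two products: 66 bp, 39 bp

The forward primer ACTGTCTGC matches the top strand at positions 53–61, 80–88.
The reverse primer's reverse complement is AAGCGATAAA, matching at positions 109–118.
Each forward site pairs with the reverse site to give a product ending at position 118: sizes 66, 39 bp.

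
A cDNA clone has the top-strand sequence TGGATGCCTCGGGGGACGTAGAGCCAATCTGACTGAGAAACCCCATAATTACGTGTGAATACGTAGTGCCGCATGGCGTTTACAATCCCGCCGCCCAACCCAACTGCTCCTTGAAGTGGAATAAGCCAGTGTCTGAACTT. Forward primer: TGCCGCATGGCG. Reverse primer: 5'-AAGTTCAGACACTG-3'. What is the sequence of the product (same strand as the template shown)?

5'-TGCCGCATGGCGTTTACAATCCCGCCGCCCAACCCAACTGCTCCTTGAAGTGGAATAAGCCAGTGTCTGAACTT-3'

The forward primer matches the template at positions 67–78.
The reverse primer's reverse complement is CAGTGTCTGAACTT, which matches the template at positions 127–140.
The product is the template from position 67 through 140 (74 bp).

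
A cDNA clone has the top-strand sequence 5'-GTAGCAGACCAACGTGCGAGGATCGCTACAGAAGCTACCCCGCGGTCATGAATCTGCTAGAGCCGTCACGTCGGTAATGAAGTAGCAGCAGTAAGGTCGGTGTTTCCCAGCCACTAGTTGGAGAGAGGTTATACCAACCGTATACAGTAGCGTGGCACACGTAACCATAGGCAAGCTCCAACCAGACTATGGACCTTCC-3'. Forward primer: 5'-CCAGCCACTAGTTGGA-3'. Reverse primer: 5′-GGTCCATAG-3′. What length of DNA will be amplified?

The forward primer matches the template at positions 107–122.
The reverse primer's reverse complement is CTATGGACC, which matches the template at positions 187–195.
Amplicon spans positions 107–195: 89 bp.

89 bp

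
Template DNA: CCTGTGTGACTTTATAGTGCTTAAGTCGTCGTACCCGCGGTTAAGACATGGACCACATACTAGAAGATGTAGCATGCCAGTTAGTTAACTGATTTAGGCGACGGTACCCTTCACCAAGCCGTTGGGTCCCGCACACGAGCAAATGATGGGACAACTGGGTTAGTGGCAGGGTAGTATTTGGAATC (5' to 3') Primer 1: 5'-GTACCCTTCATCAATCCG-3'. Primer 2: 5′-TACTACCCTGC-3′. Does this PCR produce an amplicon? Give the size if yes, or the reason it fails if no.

No product — primer 1 has no binding site in the template.

Primer 1 (GTACCCTTCATCAATCCG) does not match the top strand, and its reverse complement CGGATTGATGAAGGGTAC does not match either.
With no annealing site for primer 1, no amplification occurs.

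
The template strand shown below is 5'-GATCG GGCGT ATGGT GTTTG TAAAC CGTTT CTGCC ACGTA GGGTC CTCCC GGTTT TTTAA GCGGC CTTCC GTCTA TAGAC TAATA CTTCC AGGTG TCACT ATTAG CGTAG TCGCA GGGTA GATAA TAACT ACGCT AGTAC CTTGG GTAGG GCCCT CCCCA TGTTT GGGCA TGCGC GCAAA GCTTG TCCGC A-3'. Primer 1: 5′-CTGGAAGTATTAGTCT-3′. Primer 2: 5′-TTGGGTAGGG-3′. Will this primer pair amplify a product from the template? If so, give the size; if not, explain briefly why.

No product — the primers' 3' ends point away from each other.

Primer 1 (CTGGAAGTATTAGTCT) has reverse complement AGACTAATACTTCCAG, which matches the top strand at positions 77–92; primer 1 anneals to the top strand there with its 3' end pointing upstream toward position 77.
Primer 2 (TTGGGTAGGG) matches the top strand directly at positions 142–151; it anneals to the bottom strand with its 3' end pointing downstream toward position 151.
The 3' ends diverge (primer 1 extends toward position 1, primer 2 toward position 191), so the primers never converge on a shared product.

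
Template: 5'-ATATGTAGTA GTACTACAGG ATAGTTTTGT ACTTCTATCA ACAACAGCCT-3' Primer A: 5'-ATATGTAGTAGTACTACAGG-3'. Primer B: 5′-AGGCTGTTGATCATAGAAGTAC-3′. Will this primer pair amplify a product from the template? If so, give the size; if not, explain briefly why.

No product — primer B has no binding site in the template.

Primer B (AGGCTGTTGATCATAGAAGTAC) does not match the top strand, and its reverse complement GTACTTCTATGATCAACAGCCT does not match either.
With no annealing site for primer B, no amplification occurs.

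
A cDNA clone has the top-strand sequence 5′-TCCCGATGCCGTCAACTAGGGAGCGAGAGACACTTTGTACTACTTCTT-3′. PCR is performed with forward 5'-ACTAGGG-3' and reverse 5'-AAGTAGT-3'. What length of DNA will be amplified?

Forward primer ACTAGGG is found on the top strand at positions 15–21.
Reverse complement of the reverse primer: ACTACTT. This occurs on the top strand at positions 39–45.
Amplicon spans positions 15–45: 31 bp.

31 bp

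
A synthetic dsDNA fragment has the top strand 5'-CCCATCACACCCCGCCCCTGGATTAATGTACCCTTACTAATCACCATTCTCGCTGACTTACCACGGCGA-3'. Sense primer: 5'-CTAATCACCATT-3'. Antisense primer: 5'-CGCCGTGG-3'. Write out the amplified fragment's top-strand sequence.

5'-CTAATCACCATTCTCGCTGACTTACCACGGCG-3'

The forward primer matches the template at positions 37–48.
Taking the reverse complement of CGCCGTGG gives CCACGGCG, found at positions 61–68 on the template; the primer anneals here to the top strand with its 3' end pointing upstream.
The product is the template from position 37 through 68 (32 bp).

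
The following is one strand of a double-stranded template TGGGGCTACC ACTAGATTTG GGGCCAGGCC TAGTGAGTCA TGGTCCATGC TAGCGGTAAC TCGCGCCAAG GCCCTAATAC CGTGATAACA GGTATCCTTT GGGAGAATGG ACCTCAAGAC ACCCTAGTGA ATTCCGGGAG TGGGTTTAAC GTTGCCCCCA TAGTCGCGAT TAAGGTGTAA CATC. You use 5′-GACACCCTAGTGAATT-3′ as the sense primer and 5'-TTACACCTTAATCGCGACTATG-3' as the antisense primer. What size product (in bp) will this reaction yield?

The forward primer matches the template at positions 118–133.
Reverse complement of the reverse primer: CATAGTCGCGATTAAGGTGTAA. This occurs on the top strand at positions 159–180.
The product runs from position 118 to position 180, so its length is 180 − 118 + 1 = 63 bp.

63 bp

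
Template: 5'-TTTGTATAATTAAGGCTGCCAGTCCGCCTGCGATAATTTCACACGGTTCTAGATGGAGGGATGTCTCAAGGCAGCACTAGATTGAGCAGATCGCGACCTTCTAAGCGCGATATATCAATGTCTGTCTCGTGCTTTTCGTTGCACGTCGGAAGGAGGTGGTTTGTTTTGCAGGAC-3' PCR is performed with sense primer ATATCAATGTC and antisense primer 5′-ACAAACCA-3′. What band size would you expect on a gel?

53 bp

Forward primer ATATCAATGTC is found on the top strand at positions 112–122.
Reverse complement of the reverse primer: TGGTTTGT. This occurs on the top strand at positions 157–164.
Amplicon spans positions 112–164: 53 bp.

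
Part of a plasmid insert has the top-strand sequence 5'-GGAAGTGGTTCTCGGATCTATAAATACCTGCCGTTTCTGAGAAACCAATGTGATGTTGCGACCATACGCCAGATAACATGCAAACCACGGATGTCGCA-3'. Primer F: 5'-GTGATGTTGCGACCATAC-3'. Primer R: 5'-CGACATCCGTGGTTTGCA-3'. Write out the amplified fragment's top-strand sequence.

Scanning the template, GTGATGTTGCGACCATAC occurs at positions 50–67; this primer anneals to the bottom strand there with its 3' end pointing downstream.
The reverse primer's reverse complement is TGCAAACCACGGATGTCG, which matches the template at positions 79–96.
The product is the template from position 50 through 96 (47 bp).

5'-GTGATGTTGCGACCATACGCCAGATAACATGCAAACCACGGATGTCG-3'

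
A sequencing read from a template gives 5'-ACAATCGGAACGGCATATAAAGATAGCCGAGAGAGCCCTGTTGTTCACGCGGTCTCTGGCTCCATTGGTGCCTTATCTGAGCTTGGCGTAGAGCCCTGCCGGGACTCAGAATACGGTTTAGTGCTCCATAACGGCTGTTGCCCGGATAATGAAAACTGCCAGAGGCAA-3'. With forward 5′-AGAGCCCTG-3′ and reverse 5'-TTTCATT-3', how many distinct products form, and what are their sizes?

Two products: 123 bp, 65 bp

The forward primer AGAGCCCTG matches the top strand at positions 32–40, 90–98.
The reverse primer's reverse complement is AATGAAA, matching at positions 148–154.
Each forward site pairs with the reverse site to give a product ending at position 154: sizes 123, 65 bp.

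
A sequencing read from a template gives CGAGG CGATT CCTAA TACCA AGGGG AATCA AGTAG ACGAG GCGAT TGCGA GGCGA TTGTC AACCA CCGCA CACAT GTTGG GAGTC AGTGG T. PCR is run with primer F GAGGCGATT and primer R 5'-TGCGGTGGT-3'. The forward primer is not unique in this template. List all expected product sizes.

The forward primer GAGGCGATT matches the top strand at positions 2–10, 38–46, 49–57.
The reverse primer's reverse complement is ACCACCGCA, matching at positions 62–70.
Each forward site pairs with the reverse site to give a product ending at position 70: sizes 69, 33, 22 bp.

69 bp, 33 bp, 22 bp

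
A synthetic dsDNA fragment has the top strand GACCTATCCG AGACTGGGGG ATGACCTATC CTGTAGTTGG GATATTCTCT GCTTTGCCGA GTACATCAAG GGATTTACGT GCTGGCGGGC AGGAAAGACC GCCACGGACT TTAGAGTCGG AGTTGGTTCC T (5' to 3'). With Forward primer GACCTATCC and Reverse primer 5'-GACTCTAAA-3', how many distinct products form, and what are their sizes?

Two products: 118 bp, 96 bp

The forward primer GACCTATCC matches the top strand at positions 1–9, 23–31.
The reverse primer's reverse complement is TTTAGAGTC, matching at positions 110–118.
Each forward site pairs with the reverse site to give a product ending at position 118: sizes 118, 96 bp.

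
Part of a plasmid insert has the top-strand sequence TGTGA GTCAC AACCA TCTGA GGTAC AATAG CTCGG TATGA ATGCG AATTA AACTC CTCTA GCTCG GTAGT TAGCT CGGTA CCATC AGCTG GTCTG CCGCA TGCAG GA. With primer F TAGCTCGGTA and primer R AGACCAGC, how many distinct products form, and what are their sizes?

The forward primer TAGCTCGGTA matches the top strand at positions 28–37, 59–68, 71–80.
The reverse primer's reverse complement is GCTGGTCT, matching at positions 87–94.
Each forward site pairs with the reverse site to give a product ending at position 94: sizes 67, 36, 24 bp.

Three products: 67 bp, 36 bp, 24 bp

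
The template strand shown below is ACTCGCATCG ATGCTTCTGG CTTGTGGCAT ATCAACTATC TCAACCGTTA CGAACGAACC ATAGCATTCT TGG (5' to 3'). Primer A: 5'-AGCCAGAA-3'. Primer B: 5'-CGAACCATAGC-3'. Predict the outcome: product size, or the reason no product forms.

Primer A (AGCCAGAA) has reverse complement TTCTGGCT, which matches the top strand at positions 15–22; primer A anneals to the top strand there with its 3' end pointing upstream toward position 15.
Primer B (CGAACCATAGC) matches the top strand directly at positions 55–65; it anneals to the bottom strand with its 3' end pointing downstream toward position 65.
The 3' ends diverge (primer A extends toward position 1, primer B toward position 73), so the primers never converge on a shared product.

No product — the primers' 3' ends point away from each other.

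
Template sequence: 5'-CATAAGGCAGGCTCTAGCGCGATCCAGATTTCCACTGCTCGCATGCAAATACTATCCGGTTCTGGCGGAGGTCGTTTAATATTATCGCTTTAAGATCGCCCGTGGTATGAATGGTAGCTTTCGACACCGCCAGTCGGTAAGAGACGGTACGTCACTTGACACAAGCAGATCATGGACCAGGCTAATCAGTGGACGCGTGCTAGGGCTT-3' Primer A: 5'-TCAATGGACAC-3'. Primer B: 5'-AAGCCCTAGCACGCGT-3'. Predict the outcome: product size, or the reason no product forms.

Primer A (TCAATGGACAC) does not match the top strand, and its reverse complement GTGTCCATTGA does not match either.
With no annealing site for primer A, no amplification occurs.

No product — primer A has no binding site in the template.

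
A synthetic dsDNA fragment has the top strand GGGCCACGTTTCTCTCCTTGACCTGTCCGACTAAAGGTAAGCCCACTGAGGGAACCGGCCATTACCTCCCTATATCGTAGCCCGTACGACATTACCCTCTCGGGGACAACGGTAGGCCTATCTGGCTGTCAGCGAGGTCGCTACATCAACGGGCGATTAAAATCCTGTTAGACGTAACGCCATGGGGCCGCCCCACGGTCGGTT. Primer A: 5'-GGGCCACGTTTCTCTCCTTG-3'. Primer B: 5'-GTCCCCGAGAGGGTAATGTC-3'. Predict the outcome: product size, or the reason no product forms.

Primer A (GGGCCACGTTTCTCTCCTTG) matches the top strand at positions 1–20; it acts as a forward primer.
Primer B's reverse complement is GACATTACCCTCTCGGGGAC, matching the top strand at positions 88–107; it acts as a reverse primer.
The 3' ends face each other across positions 1–107, giving a 107 bp product.

Yes — a 107 bp product.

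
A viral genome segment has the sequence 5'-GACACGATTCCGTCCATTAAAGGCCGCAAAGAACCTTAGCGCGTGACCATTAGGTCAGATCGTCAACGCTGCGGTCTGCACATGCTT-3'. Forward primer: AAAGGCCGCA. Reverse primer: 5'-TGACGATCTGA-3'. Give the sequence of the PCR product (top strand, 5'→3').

5'-AAAGGCCGCAAAGAACCTTAGCGCGTGACCATTAGGTCAGATCGTCA-3'

Forward primer AAAGGCCGCA is found on the top strand at positions 19–28.
Reverse complement of the reverse primer: TCAGATCGTCA. This occurs on the top strand at positions 55–65.
The product is the template from position 19 through 65 (47 bp).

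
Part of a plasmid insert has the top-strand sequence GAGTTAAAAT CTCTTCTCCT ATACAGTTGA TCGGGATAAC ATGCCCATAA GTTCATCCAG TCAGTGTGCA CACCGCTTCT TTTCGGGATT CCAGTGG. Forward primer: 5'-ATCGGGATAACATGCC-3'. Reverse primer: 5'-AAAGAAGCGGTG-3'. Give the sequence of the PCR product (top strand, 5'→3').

5'-ATCGGGATAACATGCCCATAAGTTCATCCAGTCAGTGTGCACACCGCTTCTTT-3'

The forward primer matches the template at positions 30–45.
Taking the reverse complement of AAAGAAGCGGTG gives CACCGCTTCTTT, found at positions 71–82 on the template; the primer anneals here to the top strand with its 3' end pointing upstream.
The product is the template from position 30 through 82 (53 bp).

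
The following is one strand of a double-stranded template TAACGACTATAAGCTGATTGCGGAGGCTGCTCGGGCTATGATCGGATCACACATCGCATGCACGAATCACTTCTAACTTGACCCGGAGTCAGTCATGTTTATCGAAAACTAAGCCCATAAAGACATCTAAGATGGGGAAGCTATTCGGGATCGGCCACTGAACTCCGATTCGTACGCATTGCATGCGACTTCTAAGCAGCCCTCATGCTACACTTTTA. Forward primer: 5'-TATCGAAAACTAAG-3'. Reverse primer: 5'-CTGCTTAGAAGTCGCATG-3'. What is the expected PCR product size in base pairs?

100 bp

Scanning the template, TATCGAAAACTAAG occurs at positions 100–113; this primer anneals to the bottom strand there with its 3' end pointing downstream.
Reverse complement of the reverse primer: CATGCGACTTCTAAGCAG. This occurs on the top strand at positions 182–199.
Amplicon spans positions 100–199: 100 bp.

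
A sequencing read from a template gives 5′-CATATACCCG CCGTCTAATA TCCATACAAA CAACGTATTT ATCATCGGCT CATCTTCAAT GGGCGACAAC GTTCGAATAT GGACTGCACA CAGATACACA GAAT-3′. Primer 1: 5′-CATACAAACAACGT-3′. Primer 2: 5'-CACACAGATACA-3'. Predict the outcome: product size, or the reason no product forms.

Primer 1 (CATACAAACAACGT) matches the top strand at positions 23–36 (3' end points downstream).
Primer 2 (CACACAGATACA) also matches the top strand directly, at positions 87–98 — its reverse complement TGTATCTGTGTG is not present.
Both primers anneal to the bottom strand with 3' ends pointing the same way, so neither can prime synthesis back toward the other.

No product — both primers anneal to the same strand and extend in the same direction.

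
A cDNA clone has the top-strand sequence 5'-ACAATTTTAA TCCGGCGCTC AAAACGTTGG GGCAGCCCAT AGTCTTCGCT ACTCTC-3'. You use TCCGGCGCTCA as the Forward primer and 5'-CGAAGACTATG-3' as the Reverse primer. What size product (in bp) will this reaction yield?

Forward primer TCCGGCGCTCA is found on the top strand at positions 11–21.
Taking the reverse complement of CGAAGACTATG gives CATAGTCTTCG, found at positions 38–48 on the template; the primer anneals here to the top strand with its 3' end pointing upstream.
Product length = (reverse-primer end) − (forward-primer start) + 1 = 48 − 11 + 1 = 38 bp.

38 bp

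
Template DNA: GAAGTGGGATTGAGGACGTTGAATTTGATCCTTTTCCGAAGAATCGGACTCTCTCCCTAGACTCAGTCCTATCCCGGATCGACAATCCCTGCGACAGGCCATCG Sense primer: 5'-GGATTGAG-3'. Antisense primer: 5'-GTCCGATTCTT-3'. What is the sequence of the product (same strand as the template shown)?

5'-GGATTGAGGACGTTGAATTTGATCCTTTTCCGAAGAATCGGAC-3'

Scanning the template, GGATTGAG occurs at positions 7–14; this primer anneals to the bottom strand there with its 3' end pointing downstream.
Reverse complement of the reverse primer: AAGAATCGGAC. This occurs on the top strand at positions 39–49.
The product is the template from position 7 through 49 (43 bp).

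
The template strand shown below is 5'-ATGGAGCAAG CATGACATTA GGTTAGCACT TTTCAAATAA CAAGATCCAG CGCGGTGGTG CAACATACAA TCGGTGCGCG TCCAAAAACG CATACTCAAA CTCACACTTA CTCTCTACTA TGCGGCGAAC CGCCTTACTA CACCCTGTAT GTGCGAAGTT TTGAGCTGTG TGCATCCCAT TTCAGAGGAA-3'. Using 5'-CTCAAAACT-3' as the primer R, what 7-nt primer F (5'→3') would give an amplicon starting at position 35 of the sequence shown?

The reverse primer's reverse complement AGTTTTGAG matches the template at positions 157–165; the product starts at position 35.
The forward primer is identical to the top strand over positions 35–41: AAATAAC.

5'-AAATAAC-3'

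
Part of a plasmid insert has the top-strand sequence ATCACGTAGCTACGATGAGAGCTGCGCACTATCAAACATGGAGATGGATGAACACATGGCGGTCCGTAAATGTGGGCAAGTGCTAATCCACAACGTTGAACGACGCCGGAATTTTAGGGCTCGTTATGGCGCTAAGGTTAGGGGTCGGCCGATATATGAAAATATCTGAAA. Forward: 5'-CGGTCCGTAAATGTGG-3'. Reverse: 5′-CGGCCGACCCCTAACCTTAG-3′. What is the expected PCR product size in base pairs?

Scanning the template, CGGTCCGTAAATGTGG occurs at positions 60–75; this primer anneals to the bottom strand there with its 3' end pointing downstream.
The reverse primer's reverse complement is CTAAGGTTAGGGGTCGGCCG, which matches the template at positions 132–151.
Product length = (reverse-primer end) − (forward-primer start) + 1 = 151 − 60 + 1 = 92 bp.

92 bp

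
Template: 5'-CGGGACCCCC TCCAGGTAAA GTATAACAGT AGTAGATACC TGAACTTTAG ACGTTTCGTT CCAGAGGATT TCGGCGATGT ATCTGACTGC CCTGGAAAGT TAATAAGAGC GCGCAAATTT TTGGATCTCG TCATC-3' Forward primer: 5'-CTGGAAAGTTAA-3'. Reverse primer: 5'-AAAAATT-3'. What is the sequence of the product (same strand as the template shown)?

Scanning the template, CTGGAAAGTTAA occurs at positions 92–103; this primer anneals to the bottom strand there with its 3' end pointing downstream.
Reverse complement of the reverse primer: AATTTTT. This occurs on the top strand at positions 116–122.
The product is the template from position 92 through 122 (31 bp).

5'-CTGGAAAGTTAATAAGAGCGCGCAAATTTTT-3'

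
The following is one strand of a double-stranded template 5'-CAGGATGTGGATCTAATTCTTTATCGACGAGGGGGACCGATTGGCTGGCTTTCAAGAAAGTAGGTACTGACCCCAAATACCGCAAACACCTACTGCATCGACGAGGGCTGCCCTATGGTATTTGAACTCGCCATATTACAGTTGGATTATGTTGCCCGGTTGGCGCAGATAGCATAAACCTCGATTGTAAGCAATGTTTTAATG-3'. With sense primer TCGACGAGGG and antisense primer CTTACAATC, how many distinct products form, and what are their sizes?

Two products: 168 bp, 94 bp

The forward primer TCGACGAGGG matches the top strand at positions 24–33, 98–107.
The reverse primer's reverse complement is GATTGTAAG, matching at positions 183–191.
Each forward site pairs with the reverse site to give a product ending at position 191: sizes 168, 94 bp.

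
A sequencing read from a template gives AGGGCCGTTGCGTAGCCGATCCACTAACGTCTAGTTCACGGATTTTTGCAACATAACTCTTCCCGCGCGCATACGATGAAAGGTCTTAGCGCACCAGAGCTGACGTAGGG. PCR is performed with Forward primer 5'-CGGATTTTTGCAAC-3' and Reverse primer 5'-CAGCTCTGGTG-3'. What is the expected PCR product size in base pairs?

64 bp

Forward primer CGGATTTTTGCAAC is found on the top strand at positions 39–52.
Taking the reverse complement of CAGCTCTGGTG gives CACCAGAGCTG, found at positions 92–102 on the template; the primer anneals here to the top strand with its 3' end pointing upstream.
The product runs from position 39 to position 102, so its length is 102 − 39 + 1 = 64 bp.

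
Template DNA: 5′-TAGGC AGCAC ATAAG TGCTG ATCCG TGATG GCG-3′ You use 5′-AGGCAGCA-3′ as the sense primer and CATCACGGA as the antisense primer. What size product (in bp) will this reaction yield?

29 bp

Forward primer AGGCAGCA is found on the top strand at positions 2–9.
Reverse complement of the reverse primer: TCCGTGATG. This occurs on the top strand at positions 22–30.
The product runs from position 2 to position 30, so its length is 30 − 2 + 1 = 29 bp.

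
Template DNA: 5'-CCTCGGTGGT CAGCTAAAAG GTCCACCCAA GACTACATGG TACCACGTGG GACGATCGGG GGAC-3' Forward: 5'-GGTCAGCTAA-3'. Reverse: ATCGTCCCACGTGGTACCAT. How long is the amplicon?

49 bp

The forward primer matches the template at positions 8–17.
Reverse complement of the reverse primer: ATGGTACCACGTGGGACGAT. This occurs on the top strand at positions 37–56.
The product runs from position 8 to position 56, so its length is 56 − 8 + 1 = 49 bp.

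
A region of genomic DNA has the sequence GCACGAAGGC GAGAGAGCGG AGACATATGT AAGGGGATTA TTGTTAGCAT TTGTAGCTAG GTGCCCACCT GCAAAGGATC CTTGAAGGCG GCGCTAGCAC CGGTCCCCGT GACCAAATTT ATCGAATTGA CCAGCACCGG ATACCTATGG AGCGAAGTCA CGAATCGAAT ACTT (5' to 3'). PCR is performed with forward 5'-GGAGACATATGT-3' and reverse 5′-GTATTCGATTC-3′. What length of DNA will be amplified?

Forward primer GGAGACATATGT is found on the top strand at positions 19–30.
The reverse primer's reverse complement is GAATCGAATAC, which matches the template at positions 162–172.
Product length = (reverse-primer end) − (forward-primer start) + 1 = 172 − 19 + 1 = 154 bp.

154 bp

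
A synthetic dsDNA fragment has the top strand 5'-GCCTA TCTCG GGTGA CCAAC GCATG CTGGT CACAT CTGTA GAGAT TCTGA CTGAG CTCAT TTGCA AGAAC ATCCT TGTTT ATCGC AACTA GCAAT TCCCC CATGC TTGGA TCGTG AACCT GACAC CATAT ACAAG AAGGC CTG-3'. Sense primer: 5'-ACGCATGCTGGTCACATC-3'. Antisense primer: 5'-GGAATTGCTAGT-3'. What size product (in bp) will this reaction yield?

80 bp

The forward primer matches the template at positions 19–36.
The reverse primer's reverse complement is ACTAGCAATTCC, which matches the template at positions 87–98.
Amplicon spans positions 19–98: 80 bp.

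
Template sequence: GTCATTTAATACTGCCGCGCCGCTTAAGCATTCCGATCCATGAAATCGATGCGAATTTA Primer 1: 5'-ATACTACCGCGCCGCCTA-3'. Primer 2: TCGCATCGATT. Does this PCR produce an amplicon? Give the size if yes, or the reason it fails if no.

Primer 1 (ATACTACCGCGCCGCCTA) does not match the top strand, and its reverse complement TAGGCGGCGCGGTAGTAT does not match either.
With no annealing site for primer 1, no amplification occurs.

No product — primer 1 has no binding site in the template.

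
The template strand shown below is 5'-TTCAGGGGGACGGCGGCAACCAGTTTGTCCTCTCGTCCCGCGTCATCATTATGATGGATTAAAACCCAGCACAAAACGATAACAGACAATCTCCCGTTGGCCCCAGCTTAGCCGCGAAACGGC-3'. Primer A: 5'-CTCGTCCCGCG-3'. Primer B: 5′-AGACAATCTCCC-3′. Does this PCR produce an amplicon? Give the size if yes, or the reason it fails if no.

Primer A (CTCGTCCCGCG) matches the top strand at positions 32–42 (3' end points downstream).
Primer B (AGACAATCTCCC) also matches the top strand directly, at positions 84–95 — its reverse complement GGGAGATTGTCT is not present.
Both primers anneal to the bottom strand with 3' ends pointing the same way, so neither can prime synthesis back toward the other.

No product — both primers anneal to the same strand and extend in the same direction.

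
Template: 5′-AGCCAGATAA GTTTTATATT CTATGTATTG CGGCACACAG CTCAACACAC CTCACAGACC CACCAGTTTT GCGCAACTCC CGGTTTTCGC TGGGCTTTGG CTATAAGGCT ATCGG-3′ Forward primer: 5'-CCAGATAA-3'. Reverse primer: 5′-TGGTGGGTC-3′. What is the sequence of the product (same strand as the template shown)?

5'-CCAGATAAGTTTTATATTCTATGTATTGCGGCACACAGCTCAACACACCTCACAGACCCACCA-3'

Scanning the template, CCAGATAA occurs at positions 3–10; this primer anneals to the bottom strand there with its 3' end pointing downstream.
The reverse primer's reverse complement is GACCCACCA, which matches the template at positions 57–65.
The product is the template from position 3 through 65 (63 bp).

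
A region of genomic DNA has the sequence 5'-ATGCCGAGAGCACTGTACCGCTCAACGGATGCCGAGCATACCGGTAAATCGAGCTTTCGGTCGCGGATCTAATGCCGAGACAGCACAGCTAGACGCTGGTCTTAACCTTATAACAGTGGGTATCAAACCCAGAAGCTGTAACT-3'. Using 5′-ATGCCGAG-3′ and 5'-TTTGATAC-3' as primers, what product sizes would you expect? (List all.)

The forward primer ATGCCGAG matches the top strand at positions 1–8, 29–36, 72–79.
The reverse primer's reverse complement is GTATCAAA, matching at positions 120–127.
Each forward site pairs with the reverse site to give a product ending at position 127: sizes 127, 99, 56 bp.

127 bp, 99 bp, 56 bp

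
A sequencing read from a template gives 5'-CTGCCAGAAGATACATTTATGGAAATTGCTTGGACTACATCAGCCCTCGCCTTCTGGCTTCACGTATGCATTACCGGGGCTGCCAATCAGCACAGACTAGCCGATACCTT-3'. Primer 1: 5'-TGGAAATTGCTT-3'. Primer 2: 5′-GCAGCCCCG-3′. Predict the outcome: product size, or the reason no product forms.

Primer 1 (TGGAAATTGCTT) matches the top strand at positions 20–31; it acts as a forward primer.
Primer 2's reverse complement is CGGGGCTGC, matching the top strand at positions 75–83; it acts as a reverse primer.
The 3' ends face each other across positions 20–83, giving a 64 bp product.

Yes — a 64 bp product.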